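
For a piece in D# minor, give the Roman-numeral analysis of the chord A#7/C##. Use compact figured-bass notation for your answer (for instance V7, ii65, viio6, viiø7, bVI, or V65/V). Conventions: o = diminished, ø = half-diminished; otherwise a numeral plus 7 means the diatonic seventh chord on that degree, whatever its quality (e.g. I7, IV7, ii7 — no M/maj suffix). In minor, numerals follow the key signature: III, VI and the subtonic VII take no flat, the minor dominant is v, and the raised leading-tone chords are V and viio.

V65

Stacked in thirds the chord is A#-C##-E#-G#: a dominant seventh chord on A#.
A# is scale degree 5 in D# minor, and a dominant seventh chord on that degree is written V7.
With C## in the bass the chord is in first inversion, so the figured bass is 65.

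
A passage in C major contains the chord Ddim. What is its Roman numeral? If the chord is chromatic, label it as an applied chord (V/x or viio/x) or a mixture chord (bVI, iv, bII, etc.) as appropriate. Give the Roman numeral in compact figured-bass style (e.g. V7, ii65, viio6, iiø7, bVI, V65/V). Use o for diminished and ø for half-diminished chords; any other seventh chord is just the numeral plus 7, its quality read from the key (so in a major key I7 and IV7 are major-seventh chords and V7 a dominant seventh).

iio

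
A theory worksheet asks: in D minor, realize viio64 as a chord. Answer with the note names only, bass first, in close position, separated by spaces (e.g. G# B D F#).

G C# E

In D minor, the leading-tone chord is built on the raised seventh degree, C#.
Stacking thirds from C# gives C#-E-G.
With the 64 figure the chord is in second inversion; from the bass G upward in close position it reads G-C#-E.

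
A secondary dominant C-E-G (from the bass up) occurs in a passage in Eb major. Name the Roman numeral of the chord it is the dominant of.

ii

The chord is a major triad on C.
A dominant resolves down a perfect fifth: C → F. In Eb major, F is scale degree 2, i.e. ii.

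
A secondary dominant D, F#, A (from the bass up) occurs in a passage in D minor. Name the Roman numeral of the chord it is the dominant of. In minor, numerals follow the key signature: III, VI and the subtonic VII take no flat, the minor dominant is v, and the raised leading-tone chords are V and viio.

The chord is a major triad on D.
A dominant resolves down a perfect fifth: D → G. In D minor, G is scale degree 4, i.e. iv.

iv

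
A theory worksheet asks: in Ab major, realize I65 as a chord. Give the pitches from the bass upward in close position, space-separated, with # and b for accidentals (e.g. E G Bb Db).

C Eb G Ab

The numeral's case and figure indicate a major seventh chord. In Ab major its root, the tonic, is Ab.
Stacking thirds from Ab gives Ab-C-Eb-G.
With the 65 figure the chord is in first inversion; from the bass C upward in close position it reads C-Eb-G-Ab.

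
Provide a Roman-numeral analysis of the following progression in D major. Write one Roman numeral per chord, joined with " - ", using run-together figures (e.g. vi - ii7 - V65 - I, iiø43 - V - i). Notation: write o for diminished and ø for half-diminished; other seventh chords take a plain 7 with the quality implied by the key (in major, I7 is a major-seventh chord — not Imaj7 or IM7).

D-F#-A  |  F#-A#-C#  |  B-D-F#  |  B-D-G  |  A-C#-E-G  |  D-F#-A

I - V/vi - vi - IV6 - V7 - I

D-F#-A: major triad on D = scale degree 1 → I.
F#-A#-C#: a major triad on F#, the applied dominant of vi → V/vi.
B-D-F#: root B is the submediant; minor triad there is vi.
B-D-G: major triad on G = scale degree 4 → IV6.
A-C#-E-G has root A, degree 5 in D major, so V7.
D-F#-A has root D, degree 1 in D major, so I.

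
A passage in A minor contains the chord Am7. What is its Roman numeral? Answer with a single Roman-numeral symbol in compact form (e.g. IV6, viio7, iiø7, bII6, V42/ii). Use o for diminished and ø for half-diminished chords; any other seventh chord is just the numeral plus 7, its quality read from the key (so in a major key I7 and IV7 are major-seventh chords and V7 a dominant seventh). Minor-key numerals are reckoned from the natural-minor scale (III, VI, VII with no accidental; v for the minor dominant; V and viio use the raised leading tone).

The pitches A-C-E-G form a minor seventh chord rooted on A.
In A minor, A is the tonic; the diatonic minor seventh chord there is i7.

i7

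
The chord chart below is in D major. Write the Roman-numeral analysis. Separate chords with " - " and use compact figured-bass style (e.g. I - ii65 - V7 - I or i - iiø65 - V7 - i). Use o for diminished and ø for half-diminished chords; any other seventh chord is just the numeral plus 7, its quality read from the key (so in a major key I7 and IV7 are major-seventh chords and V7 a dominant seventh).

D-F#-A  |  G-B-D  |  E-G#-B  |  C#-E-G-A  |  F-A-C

D-F#-A: root D is the tonic; major triad there is I.
G-B-D: root G is the subdominant; major triad there is IV.
E-G#-B: a major triad on E, the applied dominant of V → V/V.
C#-E-G-A has root A, degree 5 in D major, so V65.
F-A-C is non-diatonic — bIII, a mixture chord from D minor.

I - IV - V/V - V65 - bIII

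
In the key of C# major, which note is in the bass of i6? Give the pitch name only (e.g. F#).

i in C# major has root C#; the chord is C#-E-G#.
The figure 6 means first inversion — the third is in the bass.

E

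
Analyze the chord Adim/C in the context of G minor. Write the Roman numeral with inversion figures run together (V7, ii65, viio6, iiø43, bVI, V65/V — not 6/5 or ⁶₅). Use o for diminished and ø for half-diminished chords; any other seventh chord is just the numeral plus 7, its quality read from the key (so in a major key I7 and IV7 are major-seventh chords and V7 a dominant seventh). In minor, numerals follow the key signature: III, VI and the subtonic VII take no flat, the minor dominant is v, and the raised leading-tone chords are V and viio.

Stacked in thirds the chord is A-C-Eb: a diminished triad on A.
A is scale degree 2 in G minor, and a diminished triad on that degree is written iio.
With C in the bass the chord is in first inversion, so the figured bass is 6.

iio6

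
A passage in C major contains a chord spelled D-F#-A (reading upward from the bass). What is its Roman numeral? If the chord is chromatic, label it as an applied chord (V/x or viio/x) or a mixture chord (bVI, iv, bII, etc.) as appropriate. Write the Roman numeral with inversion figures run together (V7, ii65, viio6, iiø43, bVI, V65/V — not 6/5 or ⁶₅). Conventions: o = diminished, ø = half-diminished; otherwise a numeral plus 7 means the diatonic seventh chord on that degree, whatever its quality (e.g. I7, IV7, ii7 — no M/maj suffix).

V/V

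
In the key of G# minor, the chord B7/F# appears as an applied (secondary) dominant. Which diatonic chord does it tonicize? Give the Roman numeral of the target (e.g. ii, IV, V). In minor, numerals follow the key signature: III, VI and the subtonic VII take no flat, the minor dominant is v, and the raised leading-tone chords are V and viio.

VI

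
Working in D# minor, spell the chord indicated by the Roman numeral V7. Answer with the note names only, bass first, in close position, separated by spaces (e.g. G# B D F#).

A# C## E# G#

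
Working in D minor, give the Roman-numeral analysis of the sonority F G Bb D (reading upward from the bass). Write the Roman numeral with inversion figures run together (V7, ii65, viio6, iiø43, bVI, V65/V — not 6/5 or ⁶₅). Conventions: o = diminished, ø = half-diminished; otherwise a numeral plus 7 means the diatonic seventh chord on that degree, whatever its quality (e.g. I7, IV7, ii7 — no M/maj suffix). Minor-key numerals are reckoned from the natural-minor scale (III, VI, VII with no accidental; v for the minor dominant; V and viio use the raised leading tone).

The pitches G-Bb-D-F form a minor seventh chord rooted on G.
G is scale degree 4 in D minor, and a minor seventh chord on that degree is written iv7.
With F in the bass the chord is in third inversion, so the figured bass is 42.

iv42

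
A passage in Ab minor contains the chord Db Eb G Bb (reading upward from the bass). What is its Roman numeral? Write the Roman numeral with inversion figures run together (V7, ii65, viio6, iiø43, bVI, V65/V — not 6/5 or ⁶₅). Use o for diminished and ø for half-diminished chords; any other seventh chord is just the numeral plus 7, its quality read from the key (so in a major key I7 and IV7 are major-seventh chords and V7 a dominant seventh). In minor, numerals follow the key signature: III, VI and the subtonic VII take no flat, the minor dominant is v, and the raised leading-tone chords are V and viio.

The pitches Eb-G-Bb-Db form a dominant seventh chord rooted on Eb.
In Ab minor, Eb is the dominant; the diatonic dominant seventh chord there is V7.
With Db in the bass the chord is in third inversion, so the figured bass is 42.

V42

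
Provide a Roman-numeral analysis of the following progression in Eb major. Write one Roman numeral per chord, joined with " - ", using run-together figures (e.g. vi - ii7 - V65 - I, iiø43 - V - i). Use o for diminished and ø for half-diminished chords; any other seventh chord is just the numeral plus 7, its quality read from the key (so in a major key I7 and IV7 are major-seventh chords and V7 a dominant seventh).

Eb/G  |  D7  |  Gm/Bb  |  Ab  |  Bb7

Eb/G has root Eb, degree 1 in Eb major, so I6.
D7: a dominant seventh chord on D, the applied dominant of iii → V7/iii.
Gm/Bb: root G is the mediant; minor triad there is iii6.
Ab: root Ab is the subdominant; major triad there is IV.
Bb7: root Bb is the dominant; dominant seventh chord there is V7.

I6 - V7/iii - iii6 - IV - V7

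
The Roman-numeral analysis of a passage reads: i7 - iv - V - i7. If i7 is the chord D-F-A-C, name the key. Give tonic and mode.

The anchor chord is a minor seventh chord on D, labeled i7.
If D is scale degree 1 and the mode makes that degree carry a minor seventh chord, the tonic is D and the mode is minor.

D minor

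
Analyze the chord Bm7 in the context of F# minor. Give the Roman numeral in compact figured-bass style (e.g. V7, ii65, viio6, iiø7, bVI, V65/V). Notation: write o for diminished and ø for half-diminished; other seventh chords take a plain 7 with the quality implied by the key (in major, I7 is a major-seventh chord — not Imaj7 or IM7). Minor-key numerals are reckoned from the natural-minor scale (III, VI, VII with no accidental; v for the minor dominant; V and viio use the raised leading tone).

iv7

Stacked in thirds the chord is B-D-F#-A: a minor seventh chord on B.
B is scale degree 4 in F# minor, and a minor seventh chord on that degree is written iv7.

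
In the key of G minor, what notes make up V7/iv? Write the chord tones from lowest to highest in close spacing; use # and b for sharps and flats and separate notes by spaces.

G B D F

The slash means an applied dominant: we want the dominant of iv. In G minor, iv is C minor, and its dominant is built on G.
Building a dominant seventh chord on G gives G-B-D-F.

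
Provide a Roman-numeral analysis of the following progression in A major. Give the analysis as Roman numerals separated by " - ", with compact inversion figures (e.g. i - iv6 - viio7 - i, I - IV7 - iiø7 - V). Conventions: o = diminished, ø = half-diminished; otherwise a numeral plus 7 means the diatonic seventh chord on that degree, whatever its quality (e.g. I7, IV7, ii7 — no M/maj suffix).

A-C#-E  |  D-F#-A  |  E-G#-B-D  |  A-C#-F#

A-C#-E: root A is the tonic; major triad there is I.
D-F#-A: root D is the subdominant; major triad there is IV.
E-G#-B-D: root E is the dominant; dominant seventh chord there is V7.
A-C#-F#: minor triad on F# = scale degree 6 → vi6.

I - IV - V7 - vi6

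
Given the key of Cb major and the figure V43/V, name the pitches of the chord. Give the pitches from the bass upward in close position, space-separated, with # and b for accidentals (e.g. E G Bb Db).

V43/V is a secondary dominant — the dominant seventh of V. V in Cb major is Gb, so the applied chord's root is Db, a perfect fifth above.
Building a dominant seventh chord on Db gives Db-F-Ab-Cb.
The figured bass 43 indicates second inversion, placing the fifth (Ab) in the bass: Ab-Cb-Db-F.

Ab Cb Db F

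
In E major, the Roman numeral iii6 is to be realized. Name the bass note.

iii in E major has root G#; the chord is G#-B-D#.
The figure 6 means first inversion — the third is in the bass.

B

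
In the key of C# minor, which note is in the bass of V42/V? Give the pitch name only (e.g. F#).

The applied chord V42/V is rooted on D#: D#-F##-A#-C#.
The figure 42 means third inversion — the seventh is in the bass.

C#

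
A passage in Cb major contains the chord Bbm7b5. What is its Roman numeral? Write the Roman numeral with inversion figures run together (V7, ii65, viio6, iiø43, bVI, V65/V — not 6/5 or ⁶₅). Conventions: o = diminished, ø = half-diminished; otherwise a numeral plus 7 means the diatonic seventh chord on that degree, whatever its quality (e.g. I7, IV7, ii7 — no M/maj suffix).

viiø7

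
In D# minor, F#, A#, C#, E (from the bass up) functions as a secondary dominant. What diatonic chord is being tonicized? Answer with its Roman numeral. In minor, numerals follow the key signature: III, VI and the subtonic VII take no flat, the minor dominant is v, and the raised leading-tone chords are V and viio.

VI

The chord is a dominant seventh chord on F#.
A dominant resolves down a perfect fifth: F# → B. In D# minor, B is scale degree 6, i.e. VI.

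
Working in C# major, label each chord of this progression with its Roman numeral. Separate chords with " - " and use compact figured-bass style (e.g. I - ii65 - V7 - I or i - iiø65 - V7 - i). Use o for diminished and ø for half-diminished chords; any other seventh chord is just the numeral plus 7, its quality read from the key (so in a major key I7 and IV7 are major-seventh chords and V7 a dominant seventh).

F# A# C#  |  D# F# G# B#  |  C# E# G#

IV - V43 - I

F#-A#-C#: root F# is the subdominant; major triad there is IV.
D#-F#-G#-B#: dominant seventh chord on G# = scale degree 5 → V43.
C#-E#-G#: root C# is the tonic; major triad there is I.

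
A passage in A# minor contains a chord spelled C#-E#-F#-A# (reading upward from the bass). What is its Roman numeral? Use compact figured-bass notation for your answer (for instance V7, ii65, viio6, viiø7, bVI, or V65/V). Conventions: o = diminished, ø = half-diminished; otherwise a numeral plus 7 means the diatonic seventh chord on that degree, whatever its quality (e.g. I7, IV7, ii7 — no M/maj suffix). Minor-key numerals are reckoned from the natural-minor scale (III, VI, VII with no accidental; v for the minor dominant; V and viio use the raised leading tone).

VI43

The pitches F#-A#-C#-E# form a major seventh chord rooted on F#.
In A# minor, F# is the submediant; the diatonic major seventh chord there is VI7.
With C# in the bass the chord is in second inversion, so the figured bass is 43.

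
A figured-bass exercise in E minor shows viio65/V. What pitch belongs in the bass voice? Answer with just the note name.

C#

The applied chord viio65/V is rooted on A#: A#-C#-E-G.
The figure 65 means first inversion — the third is in the bass.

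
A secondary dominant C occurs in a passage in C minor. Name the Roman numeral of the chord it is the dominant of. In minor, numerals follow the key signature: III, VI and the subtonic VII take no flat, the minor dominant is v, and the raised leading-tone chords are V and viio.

The chord is a major triad on C.
A dominant resolves down a perfect fifth: C → F. In C minor, F is scale degree 4, i.e. iv.

iv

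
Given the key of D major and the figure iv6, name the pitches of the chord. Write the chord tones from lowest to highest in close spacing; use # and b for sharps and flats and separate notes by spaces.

iv6 is the minor subdominant, borrowed from the parallel minor. In D major that root is G.
So the chord is G-Bb-D, a minor triad.
The figured bass 6 indicates first inversion, placing the third (Bb) in the bass: Bb-D-G.

Bb D G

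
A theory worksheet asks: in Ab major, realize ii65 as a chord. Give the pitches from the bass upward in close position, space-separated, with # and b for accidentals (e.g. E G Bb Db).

In Ab major, scale degree 2 is Bb, and the diatonic chord built there is a minor seventh chord.
That chord is spelled Bb-Db-F-Ab.
With the 65 figure the chord is in first inversion; from the bass Db upward in close position it reads Db-F-Ab-Bb.

Db F Ab Bb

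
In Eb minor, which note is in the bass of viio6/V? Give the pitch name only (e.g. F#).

The applied chord viio6/V is rooted on A: A-C-Eb.
The figure 6 means first inversion — the third is in the bass.

C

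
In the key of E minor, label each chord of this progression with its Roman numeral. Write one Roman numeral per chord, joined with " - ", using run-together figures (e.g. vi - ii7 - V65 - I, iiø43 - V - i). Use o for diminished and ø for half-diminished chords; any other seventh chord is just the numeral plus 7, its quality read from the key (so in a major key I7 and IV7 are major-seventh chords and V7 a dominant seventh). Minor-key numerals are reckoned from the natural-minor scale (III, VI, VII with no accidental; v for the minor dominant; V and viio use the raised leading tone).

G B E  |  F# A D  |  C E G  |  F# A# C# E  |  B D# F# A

i6 - VII6 - VI - V7/V - V7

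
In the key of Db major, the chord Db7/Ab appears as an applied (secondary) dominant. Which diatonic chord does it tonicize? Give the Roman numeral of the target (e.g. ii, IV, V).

IV

The chord is a dominant seventh chord on Db.
A dominant resolves down a perfect fifth: Db → Gb. In Db major, Gb is scale degree 4, i.e. IV.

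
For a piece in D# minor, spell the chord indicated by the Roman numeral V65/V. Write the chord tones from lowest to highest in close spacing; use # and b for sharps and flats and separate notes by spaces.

V65/V is a secondary dominant — the dominant seventh of V. V in D# minor is A#, so the applied chord's root is E#, a perfect fifth above.
Building a dominant seventh chord on E# gives E#-G##-B#-D#.
With the 65 figure the chord is in first inversion; from the bass G## upward in close position it reads G##-B#-D#-E#.

G## B# D# E#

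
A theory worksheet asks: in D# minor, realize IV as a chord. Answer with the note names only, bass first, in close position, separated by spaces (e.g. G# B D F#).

G# B# D#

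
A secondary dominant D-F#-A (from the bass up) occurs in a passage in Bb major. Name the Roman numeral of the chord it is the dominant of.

vi

The chord is a major triad on D.
A dominant resolves down a perfect fifth: D → G. In Bb major, G is scale degree 6, i.e. vi.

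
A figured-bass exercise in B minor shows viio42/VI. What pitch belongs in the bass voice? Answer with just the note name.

The applied chord viio42/VI is rooted on F#: F#-A-C-Eb.
The figure 42 means third inversion — the seventh is in the bass.

Eb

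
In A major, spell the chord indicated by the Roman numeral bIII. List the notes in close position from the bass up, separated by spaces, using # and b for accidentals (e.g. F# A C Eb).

bIII is a major triad on the lowered third degree, borrowed from the parallel minor. In A major that root is C.
So the chord is C-E-G.

C E G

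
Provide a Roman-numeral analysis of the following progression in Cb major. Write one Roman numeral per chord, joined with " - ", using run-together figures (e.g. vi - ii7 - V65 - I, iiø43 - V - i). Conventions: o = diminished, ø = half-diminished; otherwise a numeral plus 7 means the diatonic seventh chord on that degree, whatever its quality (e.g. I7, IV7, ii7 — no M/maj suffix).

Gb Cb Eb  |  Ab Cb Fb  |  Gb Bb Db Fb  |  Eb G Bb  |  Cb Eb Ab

Gb-Cb-Eb has root Cb, degree 1 in Cb major, so I64.
Ab-Cb-Fb: major triad on Fb = scale degree 4 → IV6.
Gb-Bb-Db-Fb has root Gb, degree 5 in Cb major, so V7.
Eb-G-Bb: a major triad on Eb, the applied dominant of vi → V/vi.
Cb-Eb-Ab: root Ab is the submediant; minor triad there is vi6.

I64 - IV6 - V7 - V/vi - vi6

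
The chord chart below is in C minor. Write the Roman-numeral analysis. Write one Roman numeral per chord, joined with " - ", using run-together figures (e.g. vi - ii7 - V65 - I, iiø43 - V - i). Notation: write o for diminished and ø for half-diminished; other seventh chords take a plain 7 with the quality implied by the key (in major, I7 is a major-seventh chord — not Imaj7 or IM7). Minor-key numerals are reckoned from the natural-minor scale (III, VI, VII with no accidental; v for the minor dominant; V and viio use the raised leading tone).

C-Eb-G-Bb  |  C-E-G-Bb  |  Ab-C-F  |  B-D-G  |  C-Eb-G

i7 - V7/iv - iv6 - V6 - i

C-Eb-G-Bb has root C, degree 1 in C minor, so i7.
C-E-G-Bb: a dominant seventh chord on C, the applied dominant of iv → V7/iv.
Ab-C-F: root F is the subdominant; minor triad there is iv6.
B-D-G has root G, degree 5 in C minor, so V6.
C-Eb-G has root C, degree 1 in C minor, so i.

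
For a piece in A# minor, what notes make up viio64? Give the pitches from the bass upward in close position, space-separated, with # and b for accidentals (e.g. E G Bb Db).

In A# minor, the leading-tone chord is built on the raised seventh degree, G##.
That chord is spelled G##-B#-D#.
With the 64 figure the chord is in second inversion; from the bass D# upward in close position it reads D#-G##-B#.

D# G## B#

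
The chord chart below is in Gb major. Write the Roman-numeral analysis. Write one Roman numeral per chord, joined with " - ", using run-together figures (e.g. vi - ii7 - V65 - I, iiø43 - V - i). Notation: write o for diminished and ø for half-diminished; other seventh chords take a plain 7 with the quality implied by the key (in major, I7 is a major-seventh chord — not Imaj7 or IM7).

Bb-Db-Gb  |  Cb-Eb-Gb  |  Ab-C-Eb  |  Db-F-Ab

Bb-Db-Gb: major triad on Gb = scale degree 1 → I6.
Cb-Eb-Gb: root Cb is the subdominant; major triad there is IV.
Ab-C-Eb: a major triad on Ab, the applied dominant of V → V/V.
Db-F-Ab: root Db is the dominant; major triad there is V.

I6 - IV - V/V - V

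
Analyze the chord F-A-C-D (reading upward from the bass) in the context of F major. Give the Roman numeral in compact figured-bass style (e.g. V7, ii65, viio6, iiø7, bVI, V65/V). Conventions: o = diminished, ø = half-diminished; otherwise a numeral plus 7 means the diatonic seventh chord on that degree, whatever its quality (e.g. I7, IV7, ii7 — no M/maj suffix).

vi65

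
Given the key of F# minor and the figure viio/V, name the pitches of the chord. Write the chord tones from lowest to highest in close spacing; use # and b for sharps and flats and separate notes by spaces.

viio/V is a secondary leading-tone chord. The target V is C# in F# minor; the applied chord is rooted a semitone below, on B#.
Building a diminished triad on B# gives B#-D#-F#.

B# D# F#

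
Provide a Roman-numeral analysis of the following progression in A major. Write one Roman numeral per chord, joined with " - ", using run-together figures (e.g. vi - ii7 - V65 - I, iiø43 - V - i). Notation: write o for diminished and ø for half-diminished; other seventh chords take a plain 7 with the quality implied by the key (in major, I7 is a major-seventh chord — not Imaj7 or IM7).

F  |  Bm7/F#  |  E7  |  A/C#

bVI - ii43 - V7 - I6

F is non-diatonic — bVI, a mixture chord from A minor.
Bm7/F#: root B is the supertonic; minor seventh chord there is ii43.
E7: dominant seventh chord on E = scale degree 5 → V7.
A/C#: major triad on A = scale degree 1 → I6.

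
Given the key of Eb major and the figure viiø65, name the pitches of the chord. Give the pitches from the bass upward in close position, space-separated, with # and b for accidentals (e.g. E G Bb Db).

F Ab C D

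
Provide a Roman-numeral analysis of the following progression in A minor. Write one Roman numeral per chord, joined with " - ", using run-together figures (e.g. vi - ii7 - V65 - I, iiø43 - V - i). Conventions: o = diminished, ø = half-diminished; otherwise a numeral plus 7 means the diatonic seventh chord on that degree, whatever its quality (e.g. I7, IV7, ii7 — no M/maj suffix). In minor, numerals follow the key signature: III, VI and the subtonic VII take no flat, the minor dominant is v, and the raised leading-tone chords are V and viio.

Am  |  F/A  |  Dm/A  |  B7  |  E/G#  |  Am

i - VI6 - iv64 - V7/V - V6 - i

Am: minor triad on A = scale degree 1 → i.
F/A has root F, degree 6 in A minor, so VI6.
Dm/A has root D, degree 4 in A minor, so iv64.
B7 is the secondary dominant of V (dominant seventh chord on B): V7/V.
E/G#: major triad on E = scale degree 5 → V6.
Am: root A is the tonic; minor triad there is i.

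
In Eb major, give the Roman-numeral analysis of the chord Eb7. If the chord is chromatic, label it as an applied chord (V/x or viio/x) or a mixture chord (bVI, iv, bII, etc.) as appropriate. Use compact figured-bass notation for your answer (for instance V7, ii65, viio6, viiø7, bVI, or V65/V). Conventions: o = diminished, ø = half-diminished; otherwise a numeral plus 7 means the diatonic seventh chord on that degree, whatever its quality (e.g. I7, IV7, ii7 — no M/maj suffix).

The pitches Eb-G-Bb-Db form a dominant seventh chord rooted on Eb.
Eb is not a diatonic chord root with this quality in Eb major, but it lies a perfect fifth above Ab (IV), so the chord functions as an applied dominant of IV.

V7/IV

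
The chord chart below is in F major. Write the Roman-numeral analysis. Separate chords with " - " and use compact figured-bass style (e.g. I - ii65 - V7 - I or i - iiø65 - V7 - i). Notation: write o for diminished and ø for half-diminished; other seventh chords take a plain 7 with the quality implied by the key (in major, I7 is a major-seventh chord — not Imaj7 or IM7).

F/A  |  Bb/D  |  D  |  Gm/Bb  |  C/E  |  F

F/A: root F is the tonic; major triad there is I6.
Bb/D has root Bb, degree 4 in F major, so IV6.
D is the secondary dominant of ii (major triad on D): V/ii.
Gm/Bb: minor triad on G = scale degree 2 → ii6.
C/E: major triad on C = scale degree 5 → V6.
F: root F is the tonic; major triad there is I.

I6 - IV6 - V/ii - ii6 - V6 - I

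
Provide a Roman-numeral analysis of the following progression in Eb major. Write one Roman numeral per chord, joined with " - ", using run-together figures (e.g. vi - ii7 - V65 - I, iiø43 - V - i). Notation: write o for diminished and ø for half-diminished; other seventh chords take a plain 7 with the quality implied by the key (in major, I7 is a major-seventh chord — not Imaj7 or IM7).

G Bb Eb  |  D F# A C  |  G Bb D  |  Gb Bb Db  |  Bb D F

G-Bb-Eb has root Eb, degree 1 in Eb major, so I6.
D-F#-A-C: a dominant seventh chord on D, the applied dominant of iii → V7/iii.
G-Bb-D has root G, degree 3 in Eb major, so iii.
Gb-Bb-Db: Gb with this quality isn't in the key; it's bIII, borrowed from the parallel minor.
Bb-D-F: major triad on Bb = scale degree 5 → V.

I6 - V7/iii - iii - bIII - V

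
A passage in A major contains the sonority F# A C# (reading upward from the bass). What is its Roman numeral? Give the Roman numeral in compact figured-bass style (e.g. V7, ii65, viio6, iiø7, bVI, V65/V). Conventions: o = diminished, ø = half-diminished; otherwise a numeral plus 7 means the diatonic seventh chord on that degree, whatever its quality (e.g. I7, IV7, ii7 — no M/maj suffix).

The pitches F#-A-C# form a minor triad rooted on F#.
F# is scale degree 6 in A major, and a minor triad on that degree is written vi.

vi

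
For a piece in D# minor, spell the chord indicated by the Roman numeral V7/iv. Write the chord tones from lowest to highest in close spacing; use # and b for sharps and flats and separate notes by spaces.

D# F## A# C#

The slash means an applied dominant: we want the dominant of iv. In D# minor, iv is G# minor, and its dominant is built on D#.
Building a dominant seventh chord on D# gives D#-F##-A#-C#.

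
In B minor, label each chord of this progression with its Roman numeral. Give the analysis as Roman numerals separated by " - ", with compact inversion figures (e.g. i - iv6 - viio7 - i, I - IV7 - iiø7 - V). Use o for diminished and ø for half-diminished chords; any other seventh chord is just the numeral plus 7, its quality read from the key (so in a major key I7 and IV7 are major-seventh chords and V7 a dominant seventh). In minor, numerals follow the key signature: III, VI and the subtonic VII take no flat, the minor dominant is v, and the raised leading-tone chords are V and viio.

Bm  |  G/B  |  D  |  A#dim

Bm: minor triad on B = scale degree 1 → i.
G/B has root G, degree 6 in B minor, so VI6.
D has root D, degree 3 in B minor, so III.
A#dim: root A# is the leading tone; diminished triad there is viio.

i - VI6 - III - viio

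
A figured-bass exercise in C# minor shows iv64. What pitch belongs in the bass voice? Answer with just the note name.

C#

iv in C# minor has root F#; the chord is F#-A-C#.
The figure 64 means second inversion — the fifth is in the bass.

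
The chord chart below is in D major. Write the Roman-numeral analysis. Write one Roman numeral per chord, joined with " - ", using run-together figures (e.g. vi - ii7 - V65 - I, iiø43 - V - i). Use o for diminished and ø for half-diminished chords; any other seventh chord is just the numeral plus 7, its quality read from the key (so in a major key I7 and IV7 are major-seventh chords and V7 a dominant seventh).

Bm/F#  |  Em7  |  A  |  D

Bm/F# has root B, degree 6 in D major, so vi64.
Em7: minor seventh chord on E = scale degree 2 → ii7.
A has root A, degree 5 in D major, so V.
D: major triad on D = scale degree 1 → I.

vi64 - ii7 - V - I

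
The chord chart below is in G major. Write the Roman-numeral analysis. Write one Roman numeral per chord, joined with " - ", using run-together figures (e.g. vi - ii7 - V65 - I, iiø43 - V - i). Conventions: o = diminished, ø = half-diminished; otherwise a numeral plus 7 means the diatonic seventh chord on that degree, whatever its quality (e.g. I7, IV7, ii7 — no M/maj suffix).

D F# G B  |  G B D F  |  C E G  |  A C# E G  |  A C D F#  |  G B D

D-F#-G-B has root G, degree 1 in G major, so I43.
G-B-D-F: chromatic; G is V of IV, so V7/IV.
C-E-G: major triad on C = scale degree 4 → IV.
A-C#-E-G: chromatic; A is V of V, so V7/V.
A-C-D-F#: root D is the dominant; dominant seventh chord there is V43.
G-B-D: root G is the tonic; major triad there is I.

I43 - V7/IV - IV - V7/V - V43 - I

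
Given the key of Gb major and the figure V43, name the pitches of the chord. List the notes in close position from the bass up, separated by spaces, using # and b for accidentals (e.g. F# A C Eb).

Ab Cb Db F

The numeral's case and figure indicate a dominant seventh chord. In Gb major its root, scale degree 5, is Db.
That chord is spelled Db-F-Ab-Cb.
The figured bass 43 indicates second inversion, placing the fifth (Ab) in the bass: Ab-Cb-Db-F.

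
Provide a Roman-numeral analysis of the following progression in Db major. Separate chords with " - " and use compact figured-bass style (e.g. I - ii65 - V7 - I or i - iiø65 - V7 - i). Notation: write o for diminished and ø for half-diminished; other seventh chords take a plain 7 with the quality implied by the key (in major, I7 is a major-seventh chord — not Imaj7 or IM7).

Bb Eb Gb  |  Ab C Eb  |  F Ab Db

ii64 - V - I6

Bb-Eb-Gb: root Eb is the supertonic; minor triad there is ii64.
Ab-C-Eb: root Ab is the dominant; major triad there is V.
F-Ab-Db has root Db, degree 1 in Db major, so I6.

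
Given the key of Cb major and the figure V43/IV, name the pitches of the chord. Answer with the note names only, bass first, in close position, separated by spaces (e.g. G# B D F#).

The slash means an applied dominant: we want the dominant of IV. In Cb major, IV is Fb major, and its dominant is built on Cb.
Building a dominant seventh chord on Cb gives Cb-Eb-Gb-Bbb.
The figured bass 43 indicates second inversion, placing the fifth (Gb) in the bass: Gb-Bbb-Cb-Eb.

Gb Bbb Cb Eb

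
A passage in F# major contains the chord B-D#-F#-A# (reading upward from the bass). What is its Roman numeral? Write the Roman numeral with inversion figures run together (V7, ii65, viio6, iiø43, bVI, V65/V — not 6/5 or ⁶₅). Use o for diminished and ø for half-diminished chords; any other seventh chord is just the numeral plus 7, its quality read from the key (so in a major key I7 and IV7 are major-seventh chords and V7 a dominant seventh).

Stacked in thirds the chord is B-D#-F#-A#: a major seventh chord on B.
B is scale degree 4 in F# major, and a major seventh chord on that degree is written IV7.

IV7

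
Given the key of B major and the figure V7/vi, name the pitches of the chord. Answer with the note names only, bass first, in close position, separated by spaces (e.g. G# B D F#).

D# F## A# C#

V7/vi is a secondary dominant — the dominant seventh of vi. vi in B major is G#, so the applied chord's root is D#, a perfect fifth above.
Building a dominant seventh chord on D# gives D#-F##-A#-C#.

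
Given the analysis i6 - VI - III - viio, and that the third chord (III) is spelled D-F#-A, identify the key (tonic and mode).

The anchor chord is a major triad on D, labeled III.
If D is scale degree 3 and the mode makes that degree carry a major triad, the tonic is B and the mode is minor.

B minor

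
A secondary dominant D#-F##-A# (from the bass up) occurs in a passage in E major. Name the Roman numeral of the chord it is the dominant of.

The chord is a major triad on D#.
A dominant resolves down a perfect fifth: D# → G#. In E major, G# is scale degree 3, i.e. iii.

iii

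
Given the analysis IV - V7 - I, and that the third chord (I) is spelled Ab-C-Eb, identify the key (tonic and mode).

Ab major

The anchor chord is a major triad on Ab, labeled I.
If Ab is scale degree 1 and the mode makes that degree carry a major triad, the tonic is Ab and the mode is major.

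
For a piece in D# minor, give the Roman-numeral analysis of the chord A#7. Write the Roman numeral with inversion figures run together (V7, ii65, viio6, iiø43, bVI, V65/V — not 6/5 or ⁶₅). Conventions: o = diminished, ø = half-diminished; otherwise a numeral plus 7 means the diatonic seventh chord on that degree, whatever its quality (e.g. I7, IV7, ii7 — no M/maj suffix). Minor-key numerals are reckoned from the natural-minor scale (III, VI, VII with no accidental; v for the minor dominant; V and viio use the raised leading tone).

V7

Stacked in thirds the chord is A#-C##-E#-G#: a dominant seventh chord on A#.
A# is scale degree 5 in D# minor, and a dominant seventh chord on that degree is written V7.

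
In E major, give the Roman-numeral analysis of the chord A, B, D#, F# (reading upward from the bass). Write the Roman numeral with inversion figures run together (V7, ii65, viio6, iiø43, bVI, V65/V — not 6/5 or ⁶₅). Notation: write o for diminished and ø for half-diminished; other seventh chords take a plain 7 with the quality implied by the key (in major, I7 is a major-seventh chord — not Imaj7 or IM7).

The pitches B-D#-F#-A form a dominant seventh chord rooted on B.
In E major, B is the dominant; the diatonic dominant seventh chord there is V7.
With A in the bass the chord is in third inversion, so the figured bass is 42.

V42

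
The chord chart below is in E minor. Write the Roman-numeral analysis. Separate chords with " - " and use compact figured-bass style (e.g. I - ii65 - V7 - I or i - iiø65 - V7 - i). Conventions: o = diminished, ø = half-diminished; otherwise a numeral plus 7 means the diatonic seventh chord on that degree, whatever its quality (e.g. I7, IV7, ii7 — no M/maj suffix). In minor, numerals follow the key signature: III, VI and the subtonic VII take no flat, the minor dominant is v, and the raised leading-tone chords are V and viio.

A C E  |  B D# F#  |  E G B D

iv - V - i7

A-C-E has root A, degree 4 in E minor, so iv.
B-D#-F# has root B, degree 5 in E minor, so V.
E-G-B-D: minor seventh chord on E = scale degree 1 → i7.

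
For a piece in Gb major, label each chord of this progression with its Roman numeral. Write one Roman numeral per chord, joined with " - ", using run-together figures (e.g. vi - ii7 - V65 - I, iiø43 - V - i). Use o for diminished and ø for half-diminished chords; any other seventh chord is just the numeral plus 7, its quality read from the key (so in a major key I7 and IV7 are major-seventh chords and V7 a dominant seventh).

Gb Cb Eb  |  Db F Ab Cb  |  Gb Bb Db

Gb-Cb-Eb: root Cb is the subdominant; major triad there is IV64.
Db-F-Ab-Cb has root Db, degree 5 in Gb major, so V7.
Gb-Bb-Db: major triad on Gb = scale degree 1 → I.

IV64 - V7 - I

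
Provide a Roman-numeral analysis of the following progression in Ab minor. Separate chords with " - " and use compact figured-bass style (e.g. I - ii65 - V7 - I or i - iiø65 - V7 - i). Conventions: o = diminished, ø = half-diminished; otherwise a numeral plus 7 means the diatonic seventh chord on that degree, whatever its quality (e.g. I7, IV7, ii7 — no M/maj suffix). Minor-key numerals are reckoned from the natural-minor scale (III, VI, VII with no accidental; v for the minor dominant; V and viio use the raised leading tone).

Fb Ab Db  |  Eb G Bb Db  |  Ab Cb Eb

iv6 - V7 - i

Fb-Ab-Db: minor triad on Db = scale degree 4 → iv6.
Eb-G-Bb-Db: root Eb is the dominant; dominant seventh chord there is V7.
Ab-Cb-Eb: minor triad on Ab = scale degree 1 → i.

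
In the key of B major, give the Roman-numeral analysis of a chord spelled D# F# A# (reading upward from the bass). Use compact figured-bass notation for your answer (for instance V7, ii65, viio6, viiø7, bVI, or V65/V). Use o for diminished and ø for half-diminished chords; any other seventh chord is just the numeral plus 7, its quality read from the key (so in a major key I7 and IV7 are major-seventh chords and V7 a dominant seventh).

iii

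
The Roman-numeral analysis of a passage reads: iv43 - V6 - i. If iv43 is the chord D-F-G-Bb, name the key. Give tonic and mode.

D minor

The chord Gm7/D is a minor seventh chord rooted on G; its label is iv43.
Counting down 3 scale steps from G places the tonic on D; a minor seventh chord on degree 4 is diatonic only in minor.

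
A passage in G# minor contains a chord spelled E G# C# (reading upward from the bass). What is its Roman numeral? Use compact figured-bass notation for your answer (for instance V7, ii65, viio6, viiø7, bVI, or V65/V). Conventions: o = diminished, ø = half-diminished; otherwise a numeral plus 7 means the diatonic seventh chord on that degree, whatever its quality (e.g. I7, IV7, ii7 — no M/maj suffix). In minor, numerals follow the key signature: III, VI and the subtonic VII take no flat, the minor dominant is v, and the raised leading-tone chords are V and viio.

iv6

The pitches C#-E-G# form a minor triad rooted on C#.
C# is scale degree 4 in G# minor, and a minor triad on that degree is written iv.
With E in the bass the chord is in first inversion, so the figured bass is 6.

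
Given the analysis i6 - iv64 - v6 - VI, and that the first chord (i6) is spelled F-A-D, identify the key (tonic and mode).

D minor

The anchor chord is a minor triad on D, labeled i6.
If D is scale degree 1 and the mode makes that degree carry a minor triad, the tonic is D and the mode is minor.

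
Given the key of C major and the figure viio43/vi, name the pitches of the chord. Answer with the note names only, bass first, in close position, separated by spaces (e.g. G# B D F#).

D F G# B

The slash marks an applied leading-tone chord: viio of vi. In C major, vi is A, so the leading tone to it is G#, a half step below.
Building a fully diminished seventh chord on G# gives G#-B-D-F.
The figured bass 43 indicates second inversion, placing the fifth (D) in the bass: D-F-G#-B.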